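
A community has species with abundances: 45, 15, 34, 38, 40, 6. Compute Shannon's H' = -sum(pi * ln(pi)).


Total N = 45 + 15 + 34 + 38 + 40 + 6 = 178
Per-species terms:
  p = 45/178 = 0.252809; ln(p) = -1.375121; p*ln(p) = 0.252809 * (-1.375121) = -0.347643
  p = 15/178 = 0.084270; ln(p) = -2.473729; p*ln(p) = 0.084270 * (-2.473729) = -0.208461
  p = 34/178 = 0.191011; ln(p) = -1.655424; p*ln(p) = 0.191011 * (-1.655424) = -0.316204
  p = 38/178 = 0.213483; ln(p) = -1.544198; p*ln(p) = 0.213483 * (-1.544198) = -0.329660
  p = 40/178 = 0.224719; ln(p) = -1.492905; p*ln(p) = 0.224719 * (-1.492905) = -0.335484
  p = 6/178 = 0.033708; ln(p) = -3.390020; p*ln(p) = 0.033708 * (-3.390020) = -0.114271
sum(p*ln(p)) = (-0.347643) + (-0.208461) + (-0.316204) + (-0.329660) + (-0.335484) + (-0.114271) = -1.651723
H' = -(-1.651723) = 1.651723 ≈ 1.6517

1.6517


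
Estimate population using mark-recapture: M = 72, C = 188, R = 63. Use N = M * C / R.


N = M * C / R = 72 * 188 / 63 = 13536 / 63 = 214.86 ≈ 215

215 individuals


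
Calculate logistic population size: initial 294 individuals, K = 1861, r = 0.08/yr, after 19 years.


(K - N0)/N0 = (1861 - 294)/294 = 1567/294 = 5.32993
r*t = 0.08 * 19 = 1.52; exp(-1.52) = 0.218712
5.32993 * 0.218712 = 1.16572
1 + 1.16572 = 2.16572
N = 1861 / 2.16572 = 859.299 ≈ 859

859


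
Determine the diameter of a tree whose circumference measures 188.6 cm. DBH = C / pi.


DBH = C / pi = 188.6 / 3.141593 = 60.0332 ≈ 60.03 cm

60.03 cm


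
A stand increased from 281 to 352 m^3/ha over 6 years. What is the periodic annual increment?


PAI = (V2 - V1) / period = (352 - 281) / 6 = 71 / 6 = 11.8333 ≈ 11.83 m^3/ha/yr

11.83 m^3/ha/yr


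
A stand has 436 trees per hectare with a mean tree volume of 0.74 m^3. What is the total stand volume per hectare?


V_stand = 436 * 0.74 = 322.64 ≈ 322.6 m^3/ha

322.6 m^3/ha


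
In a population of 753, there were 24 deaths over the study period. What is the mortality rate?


Mortality rate = 24 / 753 = 0.031873 ≈ 0.0319

0.0319


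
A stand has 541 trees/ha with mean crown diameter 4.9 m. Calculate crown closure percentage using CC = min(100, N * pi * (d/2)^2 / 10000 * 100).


(d/2)^2 = (4.9/2)^2 = 2.45^2 = 6.0025
Crown area = 3.141593 * 6.0025 = 18.8574 m^2
N * area / 10000 * 100 = 541 * 18.8574 / 10000 * 100 = 102.019
CC = min(100, 102.019) = 100%

100%


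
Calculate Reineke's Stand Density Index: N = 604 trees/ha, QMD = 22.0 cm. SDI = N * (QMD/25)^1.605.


QMD/25 = 22.0/25 = 0.88
(0.88)^1.605 = exp(1.605 * ln(0.88)) = exp(1.605 * (-0.127833)) = exp(-0.205172) = 0.814507
SDI = 604 * 0.814507 = 491.962 ≈ 492

492


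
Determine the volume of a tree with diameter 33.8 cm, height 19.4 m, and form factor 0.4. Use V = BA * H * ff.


(D/200)^2 = (33.8/200)^2 = 0.169^2 = 0.028561
BA = 3.141593 * 0.028561 = 0.0897270 m^2
V = 0.0897270 * 19.4 * 0.4 = 0.696282 ≈ 0.696 m^3

0.696 m^3


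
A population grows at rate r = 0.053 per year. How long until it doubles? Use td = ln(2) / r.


td = ln(2) / 0.053 = 0.693147 / 0.053 = 13.0782 ≈ 13.1 years

13.1 years


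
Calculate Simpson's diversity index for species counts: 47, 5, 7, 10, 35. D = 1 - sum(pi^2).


Total N = 47 + 5 + 7 + 10 + 35 = 104
Per-species terms:
  p = 47/104 = 0.451923; p^2 = 0.451923^2 = 0.204234
  p = 5/104 = 0.048077; p^2 = 0.048077^2 = 0.002311
  p = 7/104 = 0.067308; p^2 = 0.067308^2 = 0.004530
  p = 10/104 = 0.096154; p^2 = 0.096154^2 = 0.009246
  p = 35/104 = 0.336538; p^2 = 0.336538^2 = 0.113258
sum(p^2) = 0.204234 + 0.002311 + 0.004530 + 0.009246 + 0.113258 = 0.333579
D = 1 - 0.333579 = 0.666421 ≈ 0.6664

0.6664


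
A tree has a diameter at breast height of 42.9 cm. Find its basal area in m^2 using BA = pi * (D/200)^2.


D/200 = 42.9/200 = 0.2145 m
(D/200)^2 = 0.2145^2 = 0.04601025
BA = 3.141593 * 0.04601025 = 0.144545 ≈ 0.1445 m^2

0.1445 m^2


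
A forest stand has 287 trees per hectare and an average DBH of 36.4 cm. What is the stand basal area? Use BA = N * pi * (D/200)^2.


(D/200)^2 = (36.4/200)^2 = 0.182^2 = 0.033124
Individual BA = 3.141593 * 0.033124 = 0.104062 m^2
Stand BA = 287 * 0.104062 = 29.8658 ≈ 29.87 m^2/ha

29.87 m^2/ha


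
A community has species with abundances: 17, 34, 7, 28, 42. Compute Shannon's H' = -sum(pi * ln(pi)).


Total N = 17 + 34 + 7 + 28 + 42 = 128
Per-species terms:
  p = 17/128 = 0.132813; ln(p) = -2.018813; p*ln(p) = 0.132813 * (-2.018813) = -0.268125
  p = 34/128 = 0.265625; ln(p) = -1.325670; p*ln(p) = 0.265625 * (-1.325670) = -0.352131
  p = 7/128 = 0.054688; ln(p) = -2.906111; p*ln(p) = 0.054688 * (-2.906111) = -0.158929
  p = 28/128 = 0.218750; ln(p) = -1.519826; p*ln(p) = 0.218750 * (-1.519826) = -0.332462
  p = 42/128 = 0.328125; ln(p) = -1.114361; p*ln(p) = 0.328125 * (-1.114361) = -0.365650
sum(p*ln(p)) = (-0.268125) + (-0.352131) + (-0.158929) + (-0.332462) + (-0.365650) = -1.477297
H' = -(-1.477297) = 1.477297 ≈ 1.4773

1.4773


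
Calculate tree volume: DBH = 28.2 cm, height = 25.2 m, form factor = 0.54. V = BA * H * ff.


(D/200)^2 = (28.2/200)^2 = 0.141^2 = 0.019881
BA = 3.141593 * 0.019881 = 0.0624580 m^2
V = 0.0624580 * 25.2 * 0.54 = 0.849928 ≈ 0.850 m^3

0.850 m^3


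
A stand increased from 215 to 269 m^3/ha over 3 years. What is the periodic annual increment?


PAI = (V2 - V1) / period = (269 - 215) / 3 = 54 / 3 = 18.00 m^3/ha/yr

18.00 m^3/ha/yr


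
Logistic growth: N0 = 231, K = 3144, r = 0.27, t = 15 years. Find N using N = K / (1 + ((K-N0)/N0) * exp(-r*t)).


(K - N0)/N0 = (3144 - 231)/231 = 2913/231 = 12.6104
r*t = 0.27 * 15 = 4.05; exp(-4.05) = 0.0174224
12.6104 * 0.0174224 = 0.219703
1 + 0.219703 = 1.21970
N = 3144 / 1.21970 = 2577.68 ≈ 2578

2578


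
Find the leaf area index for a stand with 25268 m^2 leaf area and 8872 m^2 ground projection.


LAI = 25268 / 8872 = 2.8481 ≈ 2.85

2.85


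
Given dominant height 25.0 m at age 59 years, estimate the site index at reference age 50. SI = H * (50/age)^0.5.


50/59 = 0.847458
(0.847458)^0.5 = 0.920575
SI = 25.0 * 0.920575 = 23.0144 ≈ 23.0 m

23.0 m


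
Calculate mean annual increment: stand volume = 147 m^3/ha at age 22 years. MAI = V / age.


MAI = 147 / 22 = 6.6818 ≈ 6.68 m^3/ha/yr

6.68 m^3/ha/yr


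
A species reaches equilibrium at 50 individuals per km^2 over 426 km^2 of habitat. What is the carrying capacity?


K = 50 * 426 = 21300 individuals

21300 individuals


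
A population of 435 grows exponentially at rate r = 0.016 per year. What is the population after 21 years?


r*t = 0.016 * 21 = 0.336
exp(0.336) = 1.39934
N = 435 * 1.39934 = 608.713 ≈ 609

609


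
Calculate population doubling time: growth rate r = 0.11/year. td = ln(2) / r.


td = ln(2) / 0.11 = 0.693147 / 0.11 = 6.30134 ≈ 6.3 years

6.3 years


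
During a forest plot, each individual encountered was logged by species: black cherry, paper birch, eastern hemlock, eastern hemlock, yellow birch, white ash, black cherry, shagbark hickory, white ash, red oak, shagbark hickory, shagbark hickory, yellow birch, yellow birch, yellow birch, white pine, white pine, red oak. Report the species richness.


Total individuals logged = 18
Distinct species (count of individuals): black cherry (2), paper birch (1), eastern hemlock (2), yellow birch (4), white ash (2), shagbark hickory (3), red oak (2), white pine (2)
Species richness = number of distinct species = 8

8


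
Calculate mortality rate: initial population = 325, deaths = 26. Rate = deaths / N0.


Mortality rate = 26 / 325 = 0.0800

0.0800


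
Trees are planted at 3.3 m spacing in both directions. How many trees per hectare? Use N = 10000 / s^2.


N = 10000 / 3.3^2 = 10000 / 10.89 = 918.274 ≈ 918 trees/ha

918 trees/ha


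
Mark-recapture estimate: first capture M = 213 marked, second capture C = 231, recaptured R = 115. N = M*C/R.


N = M * C / R = 213 * 231 / 115 = 49203 / 115 = 427.85 ≈ 428

428 individuals


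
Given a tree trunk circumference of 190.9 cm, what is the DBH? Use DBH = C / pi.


DBH = C / pi = 190.9 / 3.141593 = 60.7654 ≈ 60.77 cm

60.77 cm


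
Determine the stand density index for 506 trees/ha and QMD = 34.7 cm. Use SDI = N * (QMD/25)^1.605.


QMD/25 = 34.7/25 = 1.388
(1.388)^1.605 = exp(1.605 * ln(1.388)) = exp(1.605 * 0.327864) = exp(0.526222) = 1.69253
SDI = 506 * 1.69253 = 856.420 ≈ 856

856


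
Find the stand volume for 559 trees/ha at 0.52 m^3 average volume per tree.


V_stand = 559 * 0.52 = 290.68 ≈ 290.7 m^3/ha

290.7 m^3/ha


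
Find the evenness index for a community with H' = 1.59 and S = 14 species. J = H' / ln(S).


ln(14) = 2.63906
J = H' / ln(S) = 1.59 / 2.63906 = 0.602487 ≈ 0.6025

0.6025


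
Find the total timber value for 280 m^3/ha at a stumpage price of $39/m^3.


Value = 280 * 39 = $10920/ha

$10920/ha


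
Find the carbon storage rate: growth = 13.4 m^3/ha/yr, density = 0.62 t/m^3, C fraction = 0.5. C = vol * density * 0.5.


C = 13.4 * 0.62 * 0.5 = 4.154 ≈ 4.15 t C/ha/yr

4.15 t C/ha/yr


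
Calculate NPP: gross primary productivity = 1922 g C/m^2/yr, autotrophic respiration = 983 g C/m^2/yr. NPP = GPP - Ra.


NPP = GPP - Ra = 1922 - 983 = 939 g C/m^2/yr

939 g C/m^2/yr


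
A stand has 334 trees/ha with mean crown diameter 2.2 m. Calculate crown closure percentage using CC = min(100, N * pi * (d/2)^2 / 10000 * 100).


(d/2)^2 = (2.2/2)^2 = 1.1^2 = 1.21
Crown area = 3.141593 * 1.21 = 3.80133 m^2
N * area / 10000 * 100 = 334 * 3.80133 / 10000 * 100 = 12.6964
CC = min(100, 12.6964) = 12.6964 ≈ 12.7%

12.7%


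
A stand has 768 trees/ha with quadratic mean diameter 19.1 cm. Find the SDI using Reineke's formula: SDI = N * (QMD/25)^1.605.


QMD/25 = 19.1/25 = 0.764
(0.764)^1.605 = exp(1.605 * ln(0.764)) = exp(1.605 * (-0.269187)) = exp(-0.432045) = 0.649180
SDI = 768 * 0.649180 = 498.570 ≈ 499

499


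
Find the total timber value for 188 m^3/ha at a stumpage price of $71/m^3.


Value = 188 * 71 = $13348/ha

$13348/ha


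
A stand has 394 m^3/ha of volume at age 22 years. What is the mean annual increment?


MAI = 394 / 22 = 17.9091 ≈ 17.91 m^3/ha/yr

17.91 m^3/ha/yr


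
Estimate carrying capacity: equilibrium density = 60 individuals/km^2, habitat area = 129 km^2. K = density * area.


K = 60 * 129 = 7740 individuals

7740 individuals


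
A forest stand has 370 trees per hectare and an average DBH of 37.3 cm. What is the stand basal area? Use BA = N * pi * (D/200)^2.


(D/200)^2 = (37.3/200)^2 = 0.1865^2 = 0.03478225
Individual BA = 3.141593 * 0.03478225 = 0.109272 m^2
Stand BA = 370 * 0.109272 = 40.4306 ≈ 40.43 m^2/ha

40.43 m^2/ha


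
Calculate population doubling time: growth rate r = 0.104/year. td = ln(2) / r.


td = ln(2) / 0.104 = 0.693147 / 0.104 = 6.66488 ≈ 6.7 years

6.7 years


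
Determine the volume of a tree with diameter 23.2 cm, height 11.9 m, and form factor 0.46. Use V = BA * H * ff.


(D/200)^2 = (23.2/200)^2 = 0.116^2 = 0.013456
BA = 3.141593 * 0.013456 = 0.0422733 m^2
V = 0.0422733 * 11.9 * 0.46 = 0.231404 ≈ 0.231 m^3

0.231 m^3


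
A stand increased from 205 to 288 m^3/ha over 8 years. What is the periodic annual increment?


PAI = (V2 - V1) / period = (288 - 205) / 8 = 83 / 8 = 10.3750 ≈ 10.38 m^3/ha/yr

10.38 m^3/ha/yr


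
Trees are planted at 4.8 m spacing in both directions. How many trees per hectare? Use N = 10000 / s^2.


N = 10000 / 4.8^2 = 10000 / 23.04 = 434.028 ≈ 434 trees/ha

434 trees/ha


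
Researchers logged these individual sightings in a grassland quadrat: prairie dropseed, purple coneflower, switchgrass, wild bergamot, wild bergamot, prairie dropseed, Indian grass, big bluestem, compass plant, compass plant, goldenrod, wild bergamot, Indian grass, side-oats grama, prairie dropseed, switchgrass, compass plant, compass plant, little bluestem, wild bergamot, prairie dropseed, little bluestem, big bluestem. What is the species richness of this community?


Total individuals logged = 23
Distinct species (count of individuals): prairie dropseed (4), purple coneflower (1), switchgrass (2), wild bergamot (4), Indian grass (2), big bluestem (2), compass plant (4), goldenrod (1), side-oats grama (1), little bluestem (2)
Species richness = number of distinct species = 10

10


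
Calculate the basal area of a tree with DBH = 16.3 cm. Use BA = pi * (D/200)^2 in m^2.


D/200 = 16.3/200 = 0.0815 m
(D/200)^2 = 0.0815^2 = 0.00664225
BA = 3.141593 * 0.00664225 = 0.0208672 ≈ 0.0209 m^2

0.0209 m^2


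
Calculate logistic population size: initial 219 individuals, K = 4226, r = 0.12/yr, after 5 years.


(K - N0)/N0 = (4226 - 219)/219 = 4007/219 = 18.2968
r*t = 0.12 * 5 = 0.6; exp(-0.6) = 0.548812
18.2968 * 0.548812 = 10.0415
1 + 10.0415 = 11.0415
N = 4226 / 11.0415 = 382.738 ≈ 383

383


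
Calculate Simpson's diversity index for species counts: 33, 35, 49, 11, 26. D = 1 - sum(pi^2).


Total N = 33 + 35 + 49 + 11 + 26 = 154
Per-species terms:
  p = 33/154 = 0.214286; p^2 = 0.214286^2 = 0.045918
  p = 35/154 = 0.227273; p^2 = 0.227273^2 = 0.051653
  p = 49/154 = 0.318182; p^2 = 0.318182^2 = 0.101240
  p = 11/154 = 0.071429; p^2 = 0.071429^2 = 0.005102
  p = 26/154 = 0.168831; p^2 = 0.168831^2 = 0.028504
sum(p^2) = 0.045918 + 0.051653 + 0.101240 + 0.005102 + 0.028504 = 0.232417
D = 1 - 0.232417 = 0.767583 ≈ 0.7676

0.7676


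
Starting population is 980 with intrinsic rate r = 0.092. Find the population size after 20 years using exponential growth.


r*t = 0.092 * 20 = 1.84
exp(1.84) = 6.29654
N = 980 * 6.29654 = 6170.61 ≈ 6171

6171


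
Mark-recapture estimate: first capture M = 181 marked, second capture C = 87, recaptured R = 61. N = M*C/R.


N = M * C / R = 181 * 87 / 61 = 15747 / 61 = 258.15 ≈ 258

258 individuals


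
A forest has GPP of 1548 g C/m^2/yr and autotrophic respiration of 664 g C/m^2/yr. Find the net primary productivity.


NPP = GPP - Ra = 1548 - 664 = 884 g C/m^2/yr

884 g C/m^2/yr


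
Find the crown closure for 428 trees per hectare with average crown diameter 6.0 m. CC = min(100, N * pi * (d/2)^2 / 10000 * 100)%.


(d/2)^2 = (6.0/2)^2 = 3^2 = 9
Crown area = 3.141593 * 9 = 28.2743 m^2
N * area / 10000 * 100 = 428 * 28.2743 / 10000 * 100 = 121.014
CC = min(100, 121.014) = 100%

100%


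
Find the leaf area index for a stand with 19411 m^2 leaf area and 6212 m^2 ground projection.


LAI = 19411 / 6212 = 3.1248 ≈ 3.12

3.12


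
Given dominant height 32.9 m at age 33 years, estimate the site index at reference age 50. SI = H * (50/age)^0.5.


50/33 = 1.51515
(1.51515)^0.5 = 1.23091
SI = 32.9 * 1.23091 = 40.4969 ≈ 40.5 m

40.5 m


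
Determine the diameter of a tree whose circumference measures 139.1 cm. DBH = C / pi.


DBH = C / pi = 139.1 / 3.141593 = 44.2769 ≈ 44.28 cm

44.28 cm


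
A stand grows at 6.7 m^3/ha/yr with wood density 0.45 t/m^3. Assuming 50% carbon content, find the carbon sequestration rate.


C = 6.7 * 0.45 * 0.5 = 1.5075 ≈ 1.51 t C/ha/yr

1.51 t C/ha/yr


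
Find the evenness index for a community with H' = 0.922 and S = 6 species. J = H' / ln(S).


ln(6) = 1.79176
J = H' / ln(S) = 0.922 / 1.79176 = 0.514578 ≈ 0.5146

0.5146


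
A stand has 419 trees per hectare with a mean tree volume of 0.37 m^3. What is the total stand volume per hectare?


V_stand = 419 * 0.37 = 155.03 ≈ 155.0 m^3/ha

155.0 m^3/ha


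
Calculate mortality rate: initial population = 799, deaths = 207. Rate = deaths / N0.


Mortality rate = 207 / 799 = 0.259074 ≈ 0.2591

0.2591


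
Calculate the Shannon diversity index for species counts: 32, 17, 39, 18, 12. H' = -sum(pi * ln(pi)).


Total N = 32 + 17 + 39 + 18 + 12 = 118
Per-species terms:
  p = 32/118 = 0.271186; ln(p) = -1.304950; p*ln(p) = 0.271186 * (-1.304950) = -0.353884
  p = 17/118 = 0.144068; ln(p) = -1.937470; p*ln(p) = 0.144068 * (-1.937470) = -0.279127
  p = 39/118 = 0.330508; ln(p) = -1.107124; p*ln(p) = 0.330508 * (-1.107124) = -0.365913
  p = 18/118 = 0.152542; ln(p) = -1.880315; p*ln(p) = 0.152542 * (-1.880315) = -0.286827
  p = 12/118 = 0.101695; ln(p) = -2.285777; p*ln(p) = 0.101695 * (-2.285777) = -0.232452
sum(p*ln(p)) = (-0.353884) + (-0.279127) + (-0.365913) + (-0.286827) + (-0.232452) = -1.518203
H' = -(-1.518203) = 1.518203 ≈ 1.5182

1.5182


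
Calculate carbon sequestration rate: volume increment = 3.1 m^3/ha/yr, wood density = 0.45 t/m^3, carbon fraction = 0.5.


C = 3.1 * 0.45 * 0.5 = 0.6975 ≈ 0.70 t C/ha/yr

0.70 t C/ha/yr


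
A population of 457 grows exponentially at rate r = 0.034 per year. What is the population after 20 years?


r*t = 0.034 * 20 = 0.68
exp(0.68) = 1.97388
N = 457 * 1.97388 = 902.063 ≈ 902

902


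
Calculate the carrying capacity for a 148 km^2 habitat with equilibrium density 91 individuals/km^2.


K = 91 * 148 = 13468 individuals

13468 individuals


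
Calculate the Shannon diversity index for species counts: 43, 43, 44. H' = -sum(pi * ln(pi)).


Total N = 43 + 43 + 44 = 130
Per-species terms:
  p = 43/130 = 0.330769; ln(p) = -1.106335; p*ln(p) = 0.330769 * (-1.106335) = -0.365941
  p = 43/130 = 0.330769; ln(p) = -1.106335; p*ln(p) = 0.330769 * (-1.106335) = -0.365941
  p = 44/130 = 0.338462; ln(p) = -1.083343; p*ln(p) = 0.338462 * (-1.083343) = -0.366670
sum(p*ln(p)) = (-0.365941) + (-0.365941) + (-0.366670) = -1.098552
H' = -(-1.098552) = 1.098552 ≈ 1.0986

1.0986


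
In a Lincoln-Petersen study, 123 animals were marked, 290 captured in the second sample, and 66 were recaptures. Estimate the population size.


N = M * C / R = 123 * 290 / 66 = 35670 / 66 = 540.45 ≈ 540

540 individuals


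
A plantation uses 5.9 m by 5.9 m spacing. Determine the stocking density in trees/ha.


N = 10000 / 5.9^2 = 10000 / 34.81 = 287.274 ≈ 287 trees/ha

287 trees/ha


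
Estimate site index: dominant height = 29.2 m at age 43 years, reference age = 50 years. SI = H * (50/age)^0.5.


50/43 = 1.16279
(1.16279)^0.5 = 1.07833
SI = 29.2 * 1.07833 = 31.4872 ≈ 31.5 m

31.5 m


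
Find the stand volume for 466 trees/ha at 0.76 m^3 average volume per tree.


V_stand = 466 * 0.76 = 354.16 ≈ 354.2 m^3/ha

354.2 m^3/ha


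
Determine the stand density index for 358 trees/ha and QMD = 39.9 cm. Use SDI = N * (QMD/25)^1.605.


QMD/25 = 39.9/25 = 1.596
(1.596)^1.605 = exp(1.605 * ln(1.596)) = exp(1.605 * 0.467500) = exp(0.750338) = 2.11772
SDI = 358 * 2.11772 = 758.144 ≈ 758

758


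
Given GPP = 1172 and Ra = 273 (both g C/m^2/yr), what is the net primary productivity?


NPP = GPP - Ra = 1172 - 273 = 899 g C/m^2/yr

899 g C/m^2/yr


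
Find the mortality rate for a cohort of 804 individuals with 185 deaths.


Mortality rate = 185 / 804 = 0.230100 ≈ 0.2301

0.2301


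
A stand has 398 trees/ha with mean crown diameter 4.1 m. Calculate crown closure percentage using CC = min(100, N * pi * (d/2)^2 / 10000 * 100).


(d/2)^2 = (4.1/2)^2 = 2.05^2 = 4.2025
Crown area = 3.141593 * 4.2025 = 13.2025 m^2
N * area / 10000 * 100 = 398 * 13.2025 / 10000 * 100 = 52.5460
CC = min(100, 52.5460) = 52.5460 ≈ 52.5%

52.5%


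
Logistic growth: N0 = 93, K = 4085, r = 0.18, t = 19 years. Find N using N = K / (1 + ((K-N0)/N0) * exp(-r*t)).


(K - N0)/N0 = (4085 - 93)/93 = 3992/93 = 42.9247
r*t = 0.18 * 19 = 3.42; exp(-3.42) = 0.0327124
42.9247 * 0.0327124 = 1.40417
1 + 1.40417 = 2.40417
N = 4085 / 2.40417 = 1699.13 ≈ 1699

1699


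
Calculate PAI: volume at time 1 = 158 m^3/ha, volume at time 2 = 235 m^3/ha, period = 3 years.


PAI = (V2 - V1) / period = (235 - 158) / 3 = 77 / 3 = 25.6667 ≈ 25.67 m^3/ha/yr

25.67 m^3/ha/yr


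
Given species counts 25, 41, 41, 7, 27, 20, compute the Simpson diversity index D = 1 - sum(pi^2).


Total N = 25 + 41 + 41 + 7 + 27 + 20 = 161
Per-species terms:
  p = 25/161 = 0.155280; p^2 = 0.155280^2 = 0.024112
  p = 41/161 = 0.254658; p^2 = 0.254658^2 = 0.064851
  p = 41/161 = 0.254658; p^2 = 0.254658^2 = 0.064851
  p = 7/161 = 0.043478; p^2 = 0.043478^2 = 0.001890
  p = 27/161 = 0.167702; p^2 = 0.167702^2 = 0.028124
  p = 20/161 = 0.124224; p^2 = 0.124224^2 = 0.015432
sum(p^2) = 0.024112 + 0.064851 + 0.064851 + 0.001890 + 0.028124 + 0.015432 = 0.199260
D = 1 - 0.199260 = 0.800740 ≈ 0.8007

0.8007


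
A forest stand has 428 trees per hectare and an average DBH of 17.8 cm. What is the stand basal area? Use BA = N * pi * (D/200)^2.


(D/200)^2 = (17.8/200)^2 = 0.089^2 = 0.007921
Individual BA = 3.141593 * 0.007921 = 0.0248846 m^2
Stand BA = 428 * 0.0248846 = 10.6506 ≈ 10.65 m^2/ha

10.65 m^2/ha


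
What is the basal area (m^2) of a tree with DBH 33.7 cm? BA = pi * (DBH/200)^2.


D/200 = 33.7/200 = 0.1685 m
(D/200)^2 = 0.1685^2 = 0.02839225
BA = 3.141593 * 0.02839225 = 0.0891969 ≈ 0.0892 m^2

0.0892 m^2


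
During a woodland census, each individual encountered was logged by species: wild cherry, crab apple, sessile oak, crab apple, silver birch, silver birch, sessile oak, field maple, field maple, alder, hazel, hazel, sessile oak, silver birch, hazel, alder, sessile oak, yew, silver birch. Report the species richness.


Total individuals logged = 19
Distinct species (count of individuals): wild cherry (1), crab apple (2), sessile oak (4), silver birch (4), field maple (2), alder (2), hazel (3), yew (1)
Species richness = number of distinct species = 8

8


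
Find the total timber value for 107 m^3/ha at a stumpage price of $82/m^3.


Value = 107 * 82 = $8774/ha

$8774/ha


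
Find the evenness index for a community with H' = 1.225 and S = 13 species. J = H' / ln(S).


ln(13) = 2.56495
J = H' / ln(S) = 1.225 / 2.56495 = 0.477592 ≈ 0.4776

0.4776


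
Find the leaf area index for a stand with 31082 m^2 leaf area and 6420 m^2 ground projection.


LAI = 31082 / 6420 = 4.8414 ≈ 4.84

4.84


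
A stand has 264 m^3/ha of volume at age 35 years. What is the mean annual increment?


MAI = 264 / 35 = 7.5429 ≈ 7.54 m^3/ha/yr

7.54 m^3/ha/yr


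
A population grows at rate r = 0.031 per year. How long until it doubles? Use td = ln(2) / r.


td = ln(2) / 0.031 = 0.693147 / 0.031 = 22.3596 ≈ 22.4 years

22.4 years


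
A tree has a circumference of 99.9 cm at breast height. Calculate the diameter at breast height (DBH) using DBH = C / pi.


DBH = C / pi = 99.9 / 3.141593 = 31.7992 ≈ 31.80 cm

31.80 cm


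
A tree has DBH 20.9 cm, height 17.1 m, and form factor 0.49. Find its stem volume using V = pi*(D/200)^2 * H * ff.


(D/200)^2 = (20.9/200)^2 = 0.1045^2 = 0.01092025
BA = 3.141593 * 0.01092025 = 0.0343070 m^2
V = 0.0343070 * 17.1 * 0.49 = 0.287458 ≈ 0.287 m^3

0.287 m^3


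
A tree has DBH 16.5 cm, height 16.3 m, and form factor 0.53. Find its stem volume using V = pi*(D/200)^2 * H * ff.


(D/200)^2 = (16.5/200)^2 = 0.0825^2 = 0.00680625
BA = 3.141593 * 0.00680625 = 0.0213825 m^2
V = 0.0213825 * 16.3 * 0.53 = 0.184723 ≈ 0.185 m^3

0.185 m^3


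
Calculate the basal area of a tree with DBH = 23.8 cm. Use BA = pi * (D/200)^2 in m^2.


D/200 = 23.8/200 = 0.119 m
(D/200)^2 = 0.119^2 = 0.014161
BA = 3.141593 * 0.014161 = 0.0444881 ≈ 0.0445 m^2

0.0445 m^2


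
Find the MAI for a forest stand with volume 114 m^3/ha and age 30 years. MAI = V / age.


MAI = 114 / 30 = 3.80 m^3/ha/yr

3.80 m^3/ha/yr


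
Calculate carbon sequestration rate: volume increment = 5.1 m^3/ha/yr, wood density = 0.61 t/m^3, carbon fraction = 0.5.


C = 5.1 * 0.61 * 0.5 = 1.5555 ≈ 1.56 t C/ha/yr

1.56 t C/ha/yr


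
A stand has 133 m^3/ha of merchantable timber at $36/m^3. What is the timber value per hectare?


Value = 133 * 36 = $4788/ha

$4788/ha


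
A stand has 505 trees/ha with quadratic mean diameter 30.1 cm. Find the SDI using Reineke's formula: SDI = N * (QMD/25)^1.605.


QMD/25 = 30.1/25 = 1.204
(1.204)^1.605 = exp(1.605 * ln(1.204)) = exp(1.605 * 0.185649) = exp(0.297967) = 1.34712
SDI = 505 * 1.34712 = 680.296 ≈ 680

680


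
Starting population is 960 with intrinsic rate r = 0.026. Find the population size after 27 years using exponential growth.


r*t = 0.026 * 27 = 0.702
exp(0.702) = 2.01778
N = 960 * 2.01778 = 1937.07 ≈ 1937

1937


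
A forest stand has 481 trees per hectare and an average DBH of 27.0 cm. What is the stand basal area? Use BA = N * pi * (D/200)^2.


(D/200)^2 = (27.0/200)^2 = 0.135^2 = 0.018225
Individual BA = 3.141593 * 0.018225 = 0.0572555 m^2
Stand BA = 481 * 0.0572555 = 27.5399 ≈ 27.54 m^2/ha

27.54 m^2/ha


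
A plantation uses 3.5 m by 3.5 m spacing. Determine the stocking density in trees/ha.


N = 10000 / 3.5^2 = 10000 / 12.25 = 816.327 ≈ 816 trees/ha

816 trees/ha


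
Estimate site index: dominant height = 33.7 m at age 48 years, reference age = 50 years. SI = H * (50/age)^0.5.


50/48 = 1.04167
(1.04167)^0.5 = 1.02062
SI = 33.7 * 1.02062 = 34.3949 ≈ 34.4 m

34.4 m


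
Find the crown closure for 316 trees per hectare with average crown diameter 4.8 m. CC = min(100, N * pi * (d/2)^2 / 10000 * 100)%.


(d/2)^2 = (4.8/2)^2 = 2.4^2 = 5.76
Crown area = 3.141593 * 5.76 = 18.0956 m^2
N * area / 10000 * 100 = 316 * 18.0956 / 10000 * 100 = 57.1821
CC = min(100, 57.1821) = 57.1821 ≈ 57.2%

57.2%


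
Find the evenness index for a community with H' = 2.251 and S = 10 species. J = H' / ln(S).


ln(10) = 2.30259
J = H' / ln(S) = 2.251 / 2.30259 = 0.977595 ≈ 0.9776

0.9776


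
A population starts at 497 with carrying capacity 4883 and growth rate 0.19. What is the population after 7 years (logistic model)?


(K - N0)/N0 = (4883 - 497)/497 = 4386/497 = 8.82495
r*t = 0.19 * 7 = 1.33; exp(-1.33) = 0.264477
8.82495 * 0.264477 = 2.33400
1 + 2.33400 = 3.33400
N = 4883 / 3.33400 = 1464.61 ≈ 1465

1465


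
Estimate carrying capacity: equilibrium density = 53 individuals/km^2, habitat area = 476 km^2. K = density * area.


K = 53 * 476 = 25228 individuals

25228 individuals


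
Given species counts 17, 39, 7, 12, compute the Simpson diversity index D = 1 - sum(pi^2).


Total N = 17 + 39 + 7 + 12 = 75
Per-species terms:
  p = 17/75 = 0.226667; p^2 = 0.226667^2 = 0.051378
  p = 39/75 = 0.520000; p^2 = 0.520000^2 = 0.270400
  p = 7/75 = 0.093333; p^2 = 0.093333^2 = 0.008711
  p = 12/75 = 0.160000; p^2 = 0.160000^2 = 0.025600
sum(p^2) = 0.051378 + 0.270400 + 0.008711 + 0.025600 = 0.356089
D = 1 - 0.356089 = 0.643911 ≈ 0.6439

0.6439


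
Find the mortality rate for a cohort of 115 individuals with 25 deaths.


Mortality rate = 25 / 115 = 0.217391 ≈ 0.2174

0.2174


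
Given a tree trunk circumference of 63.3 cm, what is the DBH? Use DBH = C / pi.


DBH = C / pi = 63.3 / 3.141593 = 20.1490 ≈ 20.15 cm

20.15 cm


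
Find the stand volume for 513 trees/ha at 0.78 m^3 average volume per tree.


V_stand = 513 * 0.78 = 400.14 ≈ 400.1 m^3/ha

400.1 m^3/ha


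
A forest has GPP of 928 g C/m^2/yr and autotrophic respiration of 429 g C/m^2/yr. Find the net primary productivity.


NPP = GPP - Ra = 928 - 429 = 499 g C/m^2/yr

499 g C/m^2/yr


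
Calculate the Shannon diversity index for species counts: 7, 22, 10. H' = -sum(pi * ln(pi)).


Total N = 7 + 22 + 10 = 39
Per-species terms:
  p = 7/39 = 0.179487; ln(p) = -1.717652; p*ln(p) = 0.179487 * (-1.717652) = -0.308296
  p = 22/39 = 0.564103; ln(p) = -0.572518; p*ln(p) = 0.564103 * (-0.572518) = -0.322959
  p = 10/39 = 0.256410; ln(p) = -1.360978; p*ln(p) = 0.256410 * (-1.360978) = -0.348968
sum(p*ln(p)) = (-0.308296) + (-0.322959) + (-0.348968) = -0.980223
H' = -(-0.980223) = 0.980223 ≈ 0.9802

0.9802


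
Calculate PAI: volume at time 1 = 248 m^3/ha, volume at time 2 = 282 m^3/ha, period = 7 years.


PAI = (V2 - V1) / period = (282 - 248) / 7 = 34 / 7 = 4.8571 ≈ 4.86 m^3/ha/yr

4.86 m^3/ha/yr


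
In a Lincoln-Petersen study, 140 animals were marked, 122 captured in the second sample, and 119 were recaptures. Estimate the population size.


N = M * C / R = 140 * 122 / 119 = 17080 / 119 = 143.53 ≈ 144

144 individuals


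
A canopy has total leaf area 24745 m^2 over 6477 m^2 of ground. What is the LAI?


LAI = 24745 / 6477 = 3.8204 ≈ 3.82

3.82


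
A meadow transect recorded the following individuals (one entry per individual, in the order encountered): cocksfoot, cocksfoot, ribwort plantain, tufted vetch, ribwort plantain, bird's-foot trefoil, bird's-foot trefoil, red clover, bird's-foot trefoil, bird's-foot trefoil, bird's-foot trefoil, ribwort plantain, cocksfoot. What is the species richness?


Total individuals logged = 13
Distinct species (count of individuals): cocksfoot (3), ribwort plantain (3), tufted vetch (1), bird's-foot trefoil (5), red clover (1)
Species richness = number of distinct species = 5

5


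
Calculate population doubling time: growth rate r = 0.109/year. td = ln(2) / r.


td = ln(2) / 0.109 = 0.693147 / 0.109 = 6.35915 ≈ 6.4 years

6.4 years


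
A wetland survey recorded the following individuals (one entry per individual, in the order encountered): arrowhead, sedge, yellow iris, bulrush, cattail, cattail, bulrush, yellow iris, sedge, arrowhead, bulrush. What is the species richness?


Total individuals logged = 11
Distinct species (count of individuals): arrowhead (2), sedge (2), yellow iris (2), bulrush (3), cattail (2)
Species richness = number of distinct species = 5

5


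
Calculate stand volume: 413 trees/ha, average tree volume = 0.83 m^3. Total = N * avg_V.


V_stand = 413 * 0.83 = 342.79 ≈ 342.8 m^3/ha

342.8 m^3/ha


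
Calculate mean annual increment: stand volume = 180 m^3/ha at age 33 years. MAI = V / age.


MAI = 180 / 33 = 5.4545 ≈ 5.45 m^3/ha/yr

5.45 m^3/ha/yr


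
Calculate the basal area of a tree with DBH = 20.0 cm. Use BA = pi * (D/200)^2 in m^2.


D/200 = 20.0/200 = 0.1 m
(D/200)^2 = 0.1^2 = 0.01
BA = 3.141593 * 0.01 = 0.0314159 ≈ 0.0314 m^2

0.0314 m^2


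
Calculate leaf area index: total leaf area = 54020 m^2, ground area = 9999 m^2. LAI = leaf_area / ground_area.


LAI = 54020 / 9999 = 5.4025 ≈ 5.40

5.40


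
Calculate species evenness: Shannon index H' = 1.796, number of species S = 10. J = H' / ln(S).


ln(10) = 2.30259
J = H' / ln(S) = 1.796 / 2.30259 = 0.779991 ≈ 0.7800

0.7800


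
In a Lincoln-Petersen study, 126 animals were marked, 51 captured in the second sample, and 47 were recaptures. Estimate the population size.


N = M * C / R = 126 * 51 / 47 = 6426 / 47 = 136.72 ≈ 137

137 individuals


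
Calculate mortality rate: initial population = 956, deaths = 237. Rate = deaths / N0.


Mortality rate = 237 / 956 = 0.247908 ≈ 0.2479

0.2479


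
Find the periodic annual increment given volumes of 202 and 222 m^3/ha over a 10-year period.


PAI = (V2 - V1) / period = (222 - 202) / 10 = 20 / 10 = 2.00 m^3/ha/yr

2.00 m^3/ha/yr


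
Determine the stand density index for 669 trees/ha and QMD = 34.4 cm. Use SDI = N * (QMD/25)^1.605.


QMD/25 = 34.4/25 = 1.376
(1.376)^1.605 = exp(1.605 * ln(1.376)) = exp(1.605 * 0.319181) = exp(0.512286) = 1.66910
SDI = 669 * 1.66910 = 1116.63 ≈ 1117

1117


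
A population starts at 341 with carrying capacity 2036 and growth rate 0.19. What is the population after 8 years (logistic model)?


(K - N0)/N0 = (2036 - 341)/341 = 1695/341 = 4.97067
r*t = 0.19 * 8 = 1.52; exp(-1.52) = 0.218712
4.97067 * 0.218712 = 1.08715
1 + 1.08715 = 2.08715
N = 2036 / 2.08715 = 975.493 ≈ 975

975


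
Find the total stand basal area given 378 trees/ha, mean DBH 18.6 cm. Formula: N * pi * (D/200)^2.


(D/200)^2 = (18.6/200)^2 = 0.093^2 = 0.008649
Individual BA = 3.141593 * 0.008649 = 0.0271716 m^2
Stand BA = 378 * 0.0271716 = 10.2709 ≈ 10.27 m^2/ha

10.27 m^2/ha


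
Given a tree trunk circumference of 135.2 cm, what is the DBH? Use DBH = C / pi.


DBH = C / pi = 135.2 / 3.141593 = 43.0355 ≈ 43.04 cm

43.04 cm


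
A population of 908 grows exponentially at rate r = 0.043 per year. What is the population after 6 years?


r*t = 0.043 * 6 = 0.258
exp(0.258) = 1.29434
N = 908 * 1.29434 = 1175.26 ≈ 1175

1175


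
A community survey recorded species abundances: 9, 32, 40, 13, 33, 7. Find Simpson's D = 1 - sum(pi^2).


Total N = 9 + 32 + 40 + 13 + 33 + 7 = 134
Per-species terms:
  p = 9/134 = 0.067164; p^2 = 0.067164^2 = 0.004511
  p = 32/134 = 0.238806; p^2 = 0.238806^2 = 0.057028
  p = 40/134 = 0.298507; p^2 = 0.298507^2 = 0.089106
  p = 13/134 = 0.097015; p^2 = 0.097015^2 = 0.009412
  p = 33/134 = 0.246269; p^2 = 0.246269^2 = 0.060648
  p = 7/134 = 0.052239; p^2 = 0.052239^2 = 0.002729
sum(p^2) = 0.004511 + 0.057028 + 0.089106 + 0.009412 + 0.060648 + 0.002729 = 0.223434
D = 1 - 0.223434 = 0.776566 ≈ 0.7766

0.7766


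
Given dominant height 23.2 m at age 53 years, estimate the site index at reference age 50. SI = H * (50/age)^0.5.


50/53 = 0.943396
(0.943396)^0.5 = 0.971286
SI = 23.2 * 0.971286 = 22.5338 ≈ 22.5 m

22.5 m


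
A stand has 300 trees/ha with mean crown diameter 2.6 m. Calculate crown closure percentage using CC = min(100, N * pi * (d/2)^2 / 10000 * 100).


(d/2)^2 = (2.6/2)^2 = 1.3^2 = 1.69
Crown area = 3.141593 * 1.69 = 5.30929 m^2
N * area / 10000 * 100 = 300 * 5.30929 / 10000 * 100 = 15.9279
CC = min(100, 15.9279) = 15.9279 ≈ 15.9%

15.9%


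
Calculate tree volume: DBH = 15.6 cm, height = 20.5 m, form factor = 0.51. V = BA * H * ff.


(D/200)^2 = (15.6/200)^2 = 0.078^2 = 0.006084
BA = 3.141593 * 0.006084 = 0.0191135 m^2
V = 0.0191135 * 20.5 * 0.51 = 0.199832 ≈ 0.200 m^3

0.200 m^3


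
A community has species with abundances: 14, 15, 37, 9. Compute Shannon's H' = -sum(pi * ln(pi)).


Total N = 14 + 15 + 37 + 9 = 75
Per-species terms:
  p = 14/75 = 0.186667; ln(p) = -1.678429; p*ln(p) = 0.186667 * (-1.678429) = -0.313307
  p = 15/75 = 0.200000; ln(p) = -1.609438; p*ln(p) = 0.200000 * (-1.609438) = -0.321888
  p = 37/75 = 0.493333; ln(p) = -0.706571; p*ln(p) = 0.493333 * (-0.706571) = -0.348575
  p = 9/75 = 0.120000; ln(p) = -2.120264; p*ln(p) = 0.120000 * (-2.120264) = -0.254432
sum(p*ln(p)) = (-0.313307) + (-0.321888) + (-0.348575) + (-0.254432) = -1.238202
H' = -(-1.238202) = 1.238202 ≈ 1.2382

1.2382


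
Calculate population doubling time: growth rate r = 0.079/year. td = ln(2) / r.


td = ln(2) / 0.079 = 0.693147 / 0.079 = 8.77401 ≈ 8.8 years

8.8 years


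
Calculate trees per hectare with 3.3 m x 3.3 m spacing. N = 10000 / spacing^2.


N = 10000 / 3.3^2 = 10000 / 10.89 = 918.274 ≈ 918 trees/ha

918 trees/ha


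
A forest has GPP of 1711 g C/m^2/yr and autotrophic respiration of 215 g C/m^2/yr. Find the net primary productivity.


NPP = GPP - Ra = 1711 - 215 = 1496 g C/m^2/yr

1496 g C/m^2/yr


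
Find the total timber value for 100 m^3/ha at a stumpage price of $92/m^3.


Value = 100 * 92 = $9200/ha

$9200/ha


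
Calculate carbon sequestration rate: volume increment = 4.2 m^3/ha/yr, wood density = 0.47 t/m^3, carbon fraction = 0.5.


C = 4.2 * 0.47 * 0.5 = 0.987 ≈ 0.99 t C/ha/yr

0.99 t C/ha/yr


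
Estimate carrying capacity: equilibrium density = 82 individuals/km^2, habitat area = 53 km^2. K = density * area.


K = 82 * 53 = 4346 individuals

4346 individuals


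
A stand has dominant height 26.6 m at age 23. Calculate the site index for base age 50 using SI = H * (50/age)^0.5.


50/23 = 2.17391
(2.17391)^0.5 = 1.47442
SI = 26.6 * 1.47442 = 39.2196 ≈ 39.2 m

39.2 m


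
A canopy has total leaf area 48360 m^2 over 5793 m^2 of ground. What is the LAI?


LAI = 48360 / 5793 = 8.3480 ≈ 8.35

8.35


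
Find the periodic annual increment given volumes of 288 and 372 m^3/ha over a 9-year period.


PAI = (V2 - V1) / period = (372 - 288) / 9 = 84 / 9 = 9.3333 ≈ 9.33 m^3/ha/yr

9.33 m^3/ha/yr


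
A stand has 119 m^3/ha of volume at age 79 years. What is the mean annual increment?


MAI = 119 / 79 = 1.5063 ≈ 1.51 m^3/ha/yr

1.51 m^3/ha/yr


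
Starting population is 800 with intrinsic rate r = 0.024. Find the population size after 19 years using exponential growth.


r*t = 0.024 * 19 = 0.456
exp(0.456) = 1.57775
N = 800 * 1.57775 = 1262.20 ≈ 1262

1262


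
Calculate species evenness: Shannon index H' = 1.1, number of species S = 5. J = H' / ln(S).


ln(5) = 1.60944
J = H' / ln(S) = 1.1 / 1.60944 = 0.683468 ≈ 0.6835

0.6835


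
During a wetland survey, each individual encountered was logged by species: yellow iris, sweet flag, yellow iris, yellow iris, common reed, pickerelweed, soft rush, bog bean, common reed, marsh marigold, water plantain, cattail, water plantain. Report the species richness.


Total individuals logged = 13
Distinct species (count of individuals): yellow iris (3), sweet flag (1), common reed (2), pickerelweed (1), soft rush (1), bog bean (1), marsh marigold (1), water plantain (2), cattail (1)
Species richness = number of distinct species = 9

9


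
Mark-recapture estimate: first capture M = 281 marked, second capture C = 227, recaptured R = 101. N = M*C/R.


N = M * C / R = 281 * 227 / 101 = 63787 / 101 = 631.55 ≈ 632

632 individuals


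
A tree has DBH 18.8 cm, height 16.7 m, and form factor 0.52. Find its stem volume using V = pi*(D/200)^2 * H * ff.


(D/200)^2 = (18.8/200)^2 = 0.094^2 = 0.008836
BA = 3.141593 * 0.008836 = 0.0277591 m^2
V = 0.0277591 * 16.7 * 0.52 = 0.241060 ≈ 0.241 m^3

0.241 m^3


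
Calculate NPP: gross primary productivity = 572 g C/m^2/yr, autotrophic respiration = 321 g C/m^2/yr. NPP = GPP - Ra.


NPP = GPP - Ra = 572 - 321 = 251 g C/m^2/yr

251 g C/m^2/yr


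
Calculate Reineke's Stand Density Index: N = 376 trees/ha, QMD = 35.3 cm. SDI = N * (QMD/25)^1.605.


QMD/25 = 35.3/25 = 1.412
(1.412)^1.605 = exp(1.605 * ln(1.412)) = exp(1.605 * 0.345007) = exp(0.553736) = 1.73974
SDI = 376 * 1.73974 = 654.142 ≈ 654

654


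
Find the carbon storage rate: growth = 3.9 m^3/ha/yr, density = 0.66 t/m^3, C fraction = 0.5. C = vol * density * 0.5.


C = 3.9 * 0.66 * 0.5 = 1.287 ≈ 1.29 t C/ha/yr

1.29 t C/ha/yr


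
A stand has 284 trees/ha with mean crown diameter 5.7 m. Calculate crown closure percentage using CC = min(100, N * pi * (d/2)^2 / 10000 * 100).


(d/2)^2 = (5.7/2)^2 = 2.85^2 = 8.1225
Crown area = 3.141593 * 8.1225 = 25.5176 m^2
N * area / 10000 * 100 = 284 * 25.5176 / 10000 * 100 = 72.4700
CC = min(100, 72.4700) = 72.4700 ≈ 72.5%

72.5%


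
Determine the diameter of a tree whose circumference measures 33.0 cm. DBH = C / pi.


DBH = C / pi = 33.0 / 3.141593 = 10.5042 ≈ 10.50 cm

10.50 cm


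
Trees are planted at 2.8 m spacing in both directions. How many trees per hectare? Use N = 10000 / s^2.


N = 10000 / 2.8^2 = 10000 / 7.84 = 1275.51 ≈ 1276 trees/ha

1276 trees/ha


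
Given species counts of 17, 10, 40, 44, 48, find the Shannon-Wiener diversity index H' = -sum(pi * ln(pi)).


Total N = 17 + 10 + 40 + 44 + 48 = 159
Per-species terms:
  p = 17/159 = 0.106918; ln(p) = -2.235693; p*ln(p) = 0.106918 * (-2.235693) = -0.239036
  p = 10/159 = 0.062893; ln(p) = -2.766320; p*ln(p) = 0.062893 * (-2.766320) = -0.173982
  p = 40/159 = 0.251572; ln(p) = -1.380026; p*ln(p) = 0.251572 * (-1.380026) = -0.347176
  p = 44/159 = 0.276730; ln(p) = -1.284713; p*ln(p) = 0.276730 * (-1.284713) = -0.355519
  p = 48/159 = 0.301887; ln(p) = -1.197703; p*ln(p) = 0.301887 * (-1.197703) = -0.361571
sum(p*ln(p)) = (-0.239036) + (-0.173982) + (-0.347176) + (-0.355519) + (-0.361571) = -1.477284
H' = -(-1.477284) = 1.477284 ≈ 1.4773

1.4773


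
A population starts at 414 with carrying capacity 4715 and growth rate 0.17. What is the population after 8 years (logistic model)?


(K - N0)/N0 = (4715 - 414)/414 = 4301/414 = 10.3889
r*t = 0.17 * 8 = 1.36; exp(-1.36) = 0.256661
10.3889 * 0.256661 = 2.66643
1 + 2.66643 = 3.66643
N = 4715 / 3.66643 = 1285.99 ≈ 1286

1286
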